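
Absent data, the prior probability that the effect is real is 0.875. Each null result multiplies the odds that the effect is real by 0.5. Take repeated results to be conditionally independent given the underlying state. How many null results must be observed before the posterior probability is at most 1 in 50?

9

Prior odds: 0.875 ÷ 0.125 = 7.
Likelihood ratio per null result = 0.5.
Target odds: 0.02 ÷ 0.98 = 1/49.
Need 7 × 0.5ⁿ ≤ 1/49, i.e. 0.5ⁿ ≤ 1/343.
0.5⁸ = 0.00390625 is still above 1/343 but 0.5⁹ = 0.001953125 is at or below it, so n = 9.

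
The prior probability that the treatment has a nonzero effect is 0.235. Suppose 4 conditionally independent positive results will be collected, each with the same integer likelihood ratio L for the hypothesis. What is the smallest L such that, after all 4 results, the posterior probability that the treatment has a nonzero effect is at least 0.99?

5

Prior odds = 0.235/0.765 = 47/153.
Target odds = 0.99/0.01 = 99.
Need L⁴ ≥ 99 ÷ (47/153) = 15147/47.
4⁴ = 256 < 15147/47 ≤ 625 = 5⁴, so L = 5.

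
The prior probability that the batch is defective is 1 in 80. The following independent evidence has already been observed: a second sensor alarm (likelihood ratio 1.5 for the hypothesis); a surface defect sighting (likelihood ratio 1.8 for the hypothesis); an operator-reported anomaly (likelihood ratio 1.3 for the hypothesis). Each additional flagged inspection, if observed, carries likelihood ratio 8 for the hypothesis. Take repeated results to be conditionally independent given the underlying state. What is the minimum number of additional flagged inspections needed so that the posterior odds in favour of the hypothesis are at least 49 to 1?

4

Prior odds = 0.0125/0.9875 = 1/79.
Combined Bayes factor of the evidence already in hand = 1.5 × 1.8 × 1.3 = 3.51.
Odds after that evidence = (1/79) × 3.51 = 351/7900.
Target odds = 49.
Need 8ⁿ ≥ 49 ÷ (351/7900) = 387100/351.
8³ = 512 falls short of 387100/351 but 8⁴ = 4096 reaches it, so n = 4.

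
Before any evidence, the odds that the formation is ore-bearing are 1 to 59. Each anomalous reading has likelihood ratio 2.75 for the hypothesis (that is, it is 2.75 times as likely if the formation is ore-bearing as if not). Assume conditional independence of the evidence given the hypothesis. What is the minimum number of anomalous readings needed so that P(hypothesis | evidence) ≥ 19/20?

7

Prior odds = 1/59.
Likelihood ratio per anomalous reading = 2.75.
Target odds: 0.95 ÷ 0.05 = 19.
Require 2.75ⁿ ≥ 19 ÷ (1/59) = 1121.
2.75⁶ = 1771561/4096 falls short of 1121 but 2.75⁷ = 19487171/16384 reaches it, so n = 7.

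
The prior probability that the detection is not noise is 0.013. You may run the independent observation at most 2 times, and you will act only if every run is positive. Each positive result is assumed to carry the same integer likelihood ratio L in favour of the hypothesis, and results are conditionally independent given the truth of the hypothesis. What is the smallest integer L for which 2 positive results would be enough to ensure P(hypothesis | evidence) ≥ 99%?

87

Prior odds = 0.013/0.987 = 13/987.
Target odds = 0.99/0.01 = 99.
Need L² ≥ 99 ÷ (13/987) = 97713/13.
86² = 7396 < 97713/13 ≤ 7569 = 87², so L = 87.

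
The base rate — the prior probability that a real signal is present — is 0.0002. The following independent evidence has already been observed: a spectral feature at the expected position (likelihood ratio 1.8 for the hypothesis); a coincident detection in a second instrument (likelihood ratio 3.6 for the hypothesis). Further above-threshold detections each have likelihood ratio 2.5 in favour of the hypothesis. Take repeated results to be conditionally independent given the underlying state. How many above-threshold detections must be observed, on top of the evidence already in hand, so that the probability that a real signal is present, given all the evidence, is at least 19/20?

Prior odds = 0.0002/0.9998 = 1/4999.
Combined Bayes factor of the evidence already in hand = 1.8 × 3.6 = 6.48.
Odds after that evidence = (1/4999) × 6.48 = 162/124975.
Target odds = 0.95/0.05 = 19.
Need 2.5ⁿ ≥ 19 ÷ (162/124975) = 2374525/162.
2.5¹⁰ = 9765625/1024 falls short of 2374525/162 but 2.5¹¹ = 48828125/2048 reaches it, so n = 11.

11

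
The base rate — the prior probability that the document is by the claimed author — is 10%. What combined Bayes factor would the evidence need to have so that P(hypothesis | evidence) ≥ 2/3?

Prior odds = 0.1/0.9 = 1/9.
Target odds = (2/3)/(1/3) = 2.
Required Bayes factor = 2 ÷ (1/9) = 18.

18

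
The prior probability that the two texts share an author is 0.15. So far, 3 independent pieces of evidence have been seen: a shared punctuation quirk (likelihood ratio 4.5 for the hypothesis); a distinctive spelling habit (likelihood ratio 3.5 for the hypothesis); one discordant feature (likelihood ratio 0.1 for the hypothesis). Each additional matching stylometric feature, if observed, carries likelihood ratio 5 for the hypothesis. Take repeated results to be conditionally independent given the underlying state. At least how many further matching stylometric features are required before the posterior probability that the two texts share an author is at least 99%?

Prior odds = 0.15/0.85 = 3/17.
Combined Bayes factor of the evidence already in hand = 4.5 × 3.5 × 0.1 = 1.575.
Odds after that evidence = (3/17) × 1.575 = 189/680.
Target odds = 0.99/0.01 = 99.
Need 5ⁿ ≥ 99 ÷ (189/680) = 7480/21.
5³ = 125 falls short of 7480/21 but 5⁴ = 625 reaches it, so n = 4.

4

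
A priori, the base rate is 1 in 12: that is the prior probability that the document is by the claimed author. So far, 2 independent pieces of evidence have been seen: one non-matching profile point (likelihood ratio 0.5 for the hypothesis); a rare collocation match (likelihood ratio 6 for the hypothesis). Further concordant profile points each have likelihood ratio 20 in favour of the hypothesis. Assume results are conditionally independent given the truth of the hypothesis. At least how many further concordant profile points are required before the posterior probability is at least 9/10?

Prior odds = (1/12)/(11/12) = 1/11.
Combined Bayes factor of the evidence already in hand = 0.5 × 6 = 3.
Odds after that evidence = (1/11) × 3 = 3/11.
Target odds = 0.9/0.1 = 9.
Need 20ⁿ ≥ 9 ÷ (3/11) = 33.
20¹ = 20 falls short of 33 but 20² = 400 reaches it, so n = 2.

2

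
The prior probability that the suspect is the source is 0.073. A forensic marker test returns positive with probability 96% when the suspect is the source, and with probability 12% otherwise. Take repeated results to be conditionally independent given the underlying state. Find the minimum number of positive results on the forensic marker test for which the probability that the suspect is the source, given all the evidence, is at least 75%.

Prior odds: 0.073 ÷ 0.927 = 73/927.
Likelihood ratio of a positive result = 0.96/0.12 = 8.
Target odds: 0.75 ÷ 0.25 = 3.
Require 8ⁿ ≥ 3 ÷ (73/927) = 2781/73.
8¹ = 8 falls short of 2781/73 but 8² = 64 reaches it, so n = 2.

2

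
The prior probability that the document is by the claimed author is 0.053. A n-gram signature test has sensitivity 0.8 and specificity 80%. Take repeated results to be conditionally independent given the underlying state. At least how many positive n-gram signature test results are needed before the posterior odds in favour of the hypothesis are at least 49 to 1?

5

Prior odds = 0.053/0.947 = 53/947.
False-positive rate = 1 − 0.8 = 0.2; likelihood ratio of a positive = 0.8/0.2 = 4.
Target odds = 49.
Require 4ⁿ ≥ 49 ÷ (53/947) = 46403/53.
4⁴ = 256 falls short of 46403/53 but 4⁵ = 1024 reaches it, so n = 5.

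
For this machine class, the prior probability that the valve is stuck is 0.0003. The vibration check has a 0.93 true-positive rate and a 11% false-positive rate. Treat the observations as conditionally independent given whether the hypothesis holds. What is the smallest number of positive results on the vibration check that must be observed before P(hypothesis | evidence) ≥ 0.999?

Prior odds = 0.0003/0.9997 = 3/9997.
Likelihood ratio of a positive result = 0.93/0.11 = 93/11.
Target posterior odds = 0.999/0.001 = 999.
Need (3/9997) × (93/11)ⁿ ≥ 999, i.e. (93/11)ⁿ ≥ 3329001.
(93/11)⁷ ≈3.08768e+06 falls short of 3329001 but (93/11)⁸ ≈2.61049e+07 reaches it, so n = 8.

8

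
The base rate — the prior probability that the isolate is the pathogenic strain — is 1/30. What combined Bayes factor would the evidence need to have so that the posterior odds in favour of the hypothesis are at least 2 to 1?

58

Prior odds = (1/30)/(29/30) = 1/29.
Target odds = 2.
Required Bayes factor = 2 ÷ (1/29) = 58.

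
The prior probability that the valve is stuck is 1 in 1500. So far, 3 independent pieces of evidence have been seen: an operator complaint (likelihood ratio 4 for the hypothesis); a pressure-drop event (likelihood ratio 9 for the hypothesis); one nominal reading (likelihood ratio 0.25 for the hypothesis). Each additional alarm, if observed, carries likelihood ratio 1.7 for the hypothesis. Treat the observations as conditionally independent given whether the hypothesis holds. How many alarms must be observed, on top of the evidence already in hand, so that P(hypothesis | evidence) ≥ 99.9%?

23

Prior odds = (1/1500)/(1499/1500) = 1/1499.
Combined Bayes factor of the evidence already in hand = 4 × 9 × 0.25 = 9.
Odds after that evidence = (1/1499) × 9 = 9/1499.
Target odds = 0.999/0.001 = 999.
Need 1.7ⁿ ≥ 999 ÷ (9/1499) = 166389.
1.7²² ≈117456 falls short of 166389 but 1.7²³ ≈199676 reaches it, so n = 23.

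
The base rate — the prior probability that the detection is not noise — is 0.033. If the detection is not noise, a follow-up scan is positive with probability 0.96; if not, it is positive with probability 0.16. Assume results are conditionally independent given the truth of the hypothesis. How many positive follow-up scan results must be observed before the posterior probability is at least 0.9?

4

Prior odds: 0.033 ÷ 0.967 = 33/967.
Likelihood ratio of a positive = 0.96/0.16 = 6.
Target posterior odds = 0.9/0.1 = 9.
Require 6ⁿ ≥ 9 ÷ (33/967) = 2901/11.
6³ = 216 falls short of 2901/11 but 6⁴ = 1296 reaches it, so n = 4.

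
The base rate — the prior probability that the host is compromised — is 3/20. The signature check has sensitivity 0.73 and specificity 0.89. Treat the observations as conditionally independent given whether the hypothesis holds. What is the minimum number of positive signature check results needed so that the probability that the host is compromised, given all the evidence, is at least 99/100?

Prior odds = 0.15/0.85 = 3/17.
False-positive rate = 1 − 0.89 = 0.11; likelihood ratio of a positive = 0.73/0.11 = 73/11.
Target odds: 0.99 ÷ 0.01 = 99.
Need (3/17) × (73/11)ⁿ ≥ 99, i.e. (73/11)ⁿ ≥ 561.
(73/11)³ = 389017/1331 falls short of 561 but (73/11)⁴ = 28398241/14641 reaches it, so n = 4.

4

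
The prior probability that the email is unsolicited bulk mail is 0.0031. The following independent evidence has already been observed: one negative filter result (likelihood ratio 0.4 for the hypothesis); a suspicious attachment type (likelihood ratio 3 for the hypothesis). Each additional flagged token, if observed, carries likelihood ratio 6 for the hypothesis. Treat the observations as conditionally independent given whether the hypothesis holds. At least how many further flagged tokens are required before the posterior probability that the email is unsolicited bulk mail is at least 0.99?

6

Prior odds = 0.0031/0.9969 = 31/9969.
Combined Bayes factor of the evidence already in hand = 0.4 × 3 = 1.2.
Odds after that evidence = (31/9969) × 1.2 = 62/16615.
Target odds = 0.99/0.01 = 99.
Need 6ⁿ ≥ 99 ÷ (62/16615) = 1644885/62.
6⁵ = 7776 falls short of 1644885/62 but 6⁶ = 46656 reaches it, so n = 6.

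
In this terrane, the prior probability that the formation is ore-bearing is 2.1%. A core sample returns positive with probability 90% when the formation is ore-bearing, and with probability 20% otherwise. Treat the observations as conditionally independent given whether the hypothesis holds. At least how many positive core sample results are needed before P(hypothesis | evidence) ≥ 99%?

6

Prior odds: 0.021 ÷ 0.979 = 21/979.
Likelihood ratio of a positive result = 0.9/0.2 = 4.5.
Target posterior odds = 0.99/0.01 = 99.
Require 4.5ⁿ ≥ 99 ÷ (21/979) = 32307/7.
4.5⁵ = 1845.28125 falls short of 32307/7 but 4.5⁶ = 8303.765625 reaches it, so n = 6.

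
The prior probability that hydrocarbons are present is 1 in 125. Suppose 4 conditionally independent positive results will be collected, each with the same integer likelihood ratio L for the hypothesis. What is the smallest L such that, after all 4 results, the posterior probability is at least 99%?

Prior odds = 0.008/0.992 = 1/124.
Target odds = 0.99/0.01 = 99.
Need L⁴ ≥ 99 ÷ (1/124) = 12276.
10⁴ = 10000 < 12276 ≤ 14641 = 11⁴, so L = 11.

11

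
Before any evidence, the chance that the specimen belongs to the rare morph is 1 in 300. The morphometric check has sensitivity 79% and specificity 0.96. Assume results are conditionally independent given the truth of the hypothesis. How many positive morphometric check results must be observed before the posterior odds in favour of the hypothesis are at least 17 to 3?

Prior odds = (1/300)/(299/300) = 1/299.
False-positive rate = 1 − 0.96 = 0.04; likelihood ratio of a positive = 0.79/0.04 = 19.75.
Target odds = 17/3.
Need (1/299) × 19.75ⁿ ≥ 17/3, i.e. 19.75ⁿ ≥ 5083/3.
19.75² = 390.0625 falls short of 5083/3 but 19.75³ = 7703.734375 reaches it, so n = 3.

3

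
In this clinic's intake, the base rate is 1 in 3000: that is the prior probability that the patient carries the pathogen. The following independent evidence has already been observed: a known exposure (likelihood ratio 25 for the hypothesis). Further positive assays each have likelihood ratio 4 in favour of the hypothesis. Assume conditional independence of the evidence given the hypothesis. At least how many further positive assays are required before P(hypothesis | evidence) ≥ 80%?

Prior odds = (1/3000)/(2999/3000) = 1/2999.
Bayes factor of the evidence already in hand = 25.
Odds after that evidence = (1/2999) × 25 = 25/2999.
Target odds = 0.8/0.2 = 4.
Need 4ⁿ ≥ 4 ÷ (25/2999) = 479.84.
4⁴ = 256 falls short of 479.84 but 4⁵ = 1024 reaches it, so n = 5.

5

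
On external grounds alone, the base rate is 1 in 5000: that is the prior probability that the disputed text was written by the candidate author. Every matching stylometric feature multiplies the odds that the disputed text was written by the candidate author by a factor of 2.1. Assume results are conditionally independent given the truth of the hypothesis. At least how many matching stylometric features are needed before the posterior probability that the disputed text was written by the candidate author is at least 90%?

Prior odds: 0.0002 ÷ 0.9998 = 1/4999.
Likelihood ratio per matching stylometric feature = 2.1.
Target posterior odds = 0.9/0.1 = 9.
Require 2.1ⁿ ≥ 9 ÷ (1/4999) = 44991.
2.1¹⁴ ≈32439.2 falls short of 44991 but 2.1¹⁵ ≈68122.3 reaches it, so n = 15.

15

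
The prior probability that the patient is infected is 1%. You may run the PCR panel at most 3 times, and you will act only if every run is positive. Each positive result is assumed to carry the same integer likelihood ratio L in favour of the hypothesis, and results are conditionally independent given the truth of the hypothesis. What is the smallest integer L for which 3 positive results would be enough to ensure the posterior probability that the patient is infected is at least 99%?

22

Prior odds = 0.01/0.99 = 1/99.
Target odds = 0.99/0.01 = 99.
Need L³ ≥ 99 ÷ (1/99) = 9801.
21³ = 9261 < 9801 ≤ 10648 = 22³, so L = 22.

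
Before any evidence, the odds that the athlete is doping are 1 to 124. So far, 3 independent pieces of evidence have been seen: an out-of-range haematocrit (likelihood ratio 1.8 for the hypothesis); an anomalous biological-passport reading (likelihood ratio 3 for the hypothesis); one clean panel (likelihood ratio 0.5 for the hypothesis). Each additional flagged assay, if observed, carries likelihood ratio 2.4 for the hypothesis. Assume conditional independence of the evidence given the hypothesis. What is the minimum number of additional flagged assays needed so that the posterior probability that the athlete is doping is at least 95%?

Prior odds = 1/124.
Combined Bayes factor of the evidence already in hand = 1.8 × 3 × 0.5 = 2.7.
Odds after that evidence = (1/124) × 2.7 = 27/1240.
Target odds = 0.95/0.05 = 19.
Need 2.4ⁿ ≥ 19 ÷ (27/1240) = 23560/27.
2.4⁷ = 35831808/78125 falls short of 23560/27 but 2.4⁸ = 429981696/390625 reaches it, so n = 8.

8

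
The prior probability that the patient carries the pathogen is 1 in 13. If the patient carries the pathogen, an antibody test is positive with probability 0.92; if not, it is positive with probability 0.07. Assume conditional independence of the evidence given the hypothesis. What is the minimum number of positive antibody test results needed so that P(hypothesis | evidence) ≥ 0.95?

3

Prior odds: (1/13) ÷ (12/13) = 1/12.
Likelihood ratio of a positive = 0.92/0.07 = 92/7.
Target odds: 0.95 ÷ 0.05 = 19.
Require (92/7)ⁿ ≥ 19 ÷ (1/12) = 228.
(92/7)² = 8464/49 falls short of 228 but (92/7)³ = 778688/343 reaches it, so n = 3.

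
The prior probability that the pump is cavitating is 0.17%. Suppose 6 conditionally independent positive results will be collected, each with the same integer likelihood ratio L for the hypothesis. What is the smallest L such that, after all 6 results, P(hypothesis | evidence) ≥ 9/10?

Prior odds = 0.0017/0.9983 = 17/9983.
Target odds = 0.9/0.1 = 9.
Need L⁶ ≥ 9 ÷ (17/9983) = 89847/17.
4⁶ = 4096 < 89847/17 ≤ 15625 = 5⁶, so L = 5.

5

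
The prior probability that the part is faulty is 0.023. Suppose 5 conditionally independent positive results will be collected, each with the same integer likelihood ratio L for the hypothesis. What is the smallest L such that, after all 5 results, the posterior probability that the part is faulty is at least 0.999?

Prior odds = 0.023/0.977 = 23/977.
Target odds = 0.999/0.001 = 999.
Need L⁵ ≥ 999 ÷ (23/977) = 976023/23.
8⁵ = 32768 < 976023/23 ≤ 59049 = 9⁵, so L = 9.

9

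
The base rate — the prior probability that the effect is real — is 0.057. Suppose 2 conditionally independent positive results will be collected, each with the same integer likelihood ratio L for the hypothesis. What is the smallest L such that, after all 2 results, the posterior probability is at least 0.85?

10

Prior odds = 0.057/0.943 = 57/943.
Target odds = 0.85/0.15 = 17/3.
Need L² ≥ 17/3 ÷ (57/943) = 16031/171.
9² = 81 < 16031/171 ≤ 100 = 10², so L = 10.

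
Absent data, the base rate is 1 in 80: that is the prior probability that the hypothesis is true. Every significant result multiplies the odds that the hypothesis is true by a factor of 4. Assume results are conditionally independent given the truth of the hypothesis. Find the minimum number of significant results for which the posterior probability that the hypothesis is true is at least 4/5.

Prior odds: 0.0125 ÷ 0.9875 = 1/79.
Likelihood ratio per significant result = 4.
Target posterior odds = 0.8/0.2 = 4.
Require 4ⁿ ≥ 4 ÷ (1/79) = 316.
4⁴ = 256 falls short of 316 but 4⁵ = 1024 reaches it, so n = 5.

5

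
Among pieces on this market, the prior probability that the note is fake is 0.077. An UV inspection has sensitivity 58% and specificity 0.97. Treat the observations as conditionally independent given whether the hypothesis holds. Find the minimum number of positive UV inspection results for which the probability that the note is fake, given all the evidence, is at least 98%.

3

Prior odds = 0.077/0.923 = 77/923.
False-positive rate = 1 − 0.97 = 0.03; likelihood ratio of a positive = 0.58/0.03 = 58/3.
Target posterior odds = 0.98/0.02 = 49.
Require (58/3)ⁿ ≥ 49 ÷ (77/923) = 6461/11.
(58/3)² = 3364/9 falls short of 6461/11 but (58/3)³ = 195112/27 reaches it, so n = 3.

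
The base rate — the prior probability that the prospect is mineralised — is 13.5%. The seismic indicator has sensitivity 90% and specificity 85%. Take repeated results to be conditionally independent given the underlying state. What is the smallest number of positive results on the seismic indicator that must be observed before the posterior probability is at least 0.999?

5

Prior odds: 0.135 ÷ 0.865 = 27/173.
False-positive rate = 1 − 0.85 = 0.15; likelihood ratio of a positive = 0.9/0.15 = 6.
Target posterior odds = 0.999/0.001 = 999.
Need (27/173) × 6ⁿ ≥ 999, i.e. 6ⁿ ≥ 6401.
6⁴ = 1296 falls short of 6401 but 6⁵ = 7776 reaches it, so n = 5.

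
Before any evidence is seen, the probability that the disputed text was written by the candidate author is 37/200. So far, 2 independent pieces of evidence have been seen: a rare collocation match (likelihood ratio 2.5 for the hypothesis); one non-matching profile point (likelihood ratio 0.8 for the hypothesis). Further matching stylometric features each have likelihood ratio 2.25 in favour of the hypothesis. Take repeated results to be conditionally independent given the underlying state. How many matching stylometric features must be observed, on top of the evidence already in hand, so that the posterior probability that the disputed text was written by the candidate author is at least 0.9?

4

Prior odds = 0.185/0.815 = 37/163.
Combined Bayes factor of the evidence already in hand = 2.5 × 0.8 = 2.
Odds after that evidence = (37/163) × 2 = 74/163.
Target odds = 0.9/0.1 = 9.
Need 2.25ⁿ ≥ 9 ÷ (74/163) = 1467/74.
2.25³ = 11.390625 falls short of 1467/74 but 2.25⁴ = 25.62890625 reaches it, so n = 4.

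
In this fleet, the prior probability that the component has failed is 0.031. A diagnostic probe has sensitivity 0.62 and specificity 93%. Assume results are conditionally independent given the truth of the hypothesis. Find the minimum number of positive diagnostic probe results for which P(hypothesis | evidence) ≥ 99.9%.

5

Prior odds = 0.031/0.969 = 31/969.
False-positive rate = 1 − 0.93 = 0.07; likelihood ratio of a positive = 0.62/0.07 = 62/7.
Target odds: 0.999 ÷ 0.001 = 999.
Need (31/969) × (62/7)ⁿ ≥ 999, i.e. (62/7)ⁿ ≥ 968031/31.
(62/7)⁴ = 14776336/2401 falls short of 968031/31 but (62/7)⁵ = 916132832/16807 reaches it, so n = 5.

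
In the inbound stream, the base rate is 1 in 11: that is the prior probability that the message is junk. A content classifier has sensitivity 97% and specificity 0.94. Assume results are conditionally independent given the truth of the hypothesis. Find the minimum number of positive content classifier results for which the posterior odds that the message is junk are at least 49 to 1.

Prior odds = (1/11)/(10/11) = 0.1.
False-positive rate = 1 − 0.94 = 0.06; likelihood ratio of a positive = 0.97/0.06 = 97/6.
Target odds = 49.
Need 0.1 × (97/6)ⁿ ≥ 49, i.e. (97/6)ⁿ ≥ 490.
(97/6)² = 9409/36 falls short of 490 but (97/6)³ = 912673/216 reaches it, so n = 3.

3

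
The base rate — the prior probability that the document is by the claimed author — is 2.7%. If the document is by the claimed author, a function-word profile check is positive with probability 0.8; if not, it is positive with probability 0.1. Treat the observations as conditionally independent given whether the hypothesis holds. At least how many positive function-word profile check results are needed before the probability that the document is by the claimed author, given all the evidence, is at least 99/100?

Prior odds: 0.027 ÷ 0.973 = 27/973.
Likelihood ratio of a positive = 0.8/0.1 = 8.
Target posterior odds = 0.99/0.01 = 99.
Require 8ⁿ ≥ 99 ÷ (27/973) = 10703/3.
8³ = 512 falls short of 10703/3 but 8⁴ = 4096 reaches it, so n = 4.

4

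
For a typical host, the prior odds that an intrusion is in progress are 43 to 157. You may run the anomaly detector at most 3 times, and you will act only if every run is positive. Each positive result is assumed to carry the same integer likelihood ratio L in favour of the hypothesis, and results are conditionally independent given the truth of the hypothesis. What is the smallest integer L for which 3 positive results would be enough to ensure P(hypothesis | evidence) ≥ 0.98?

Prior odds = 43/157.
Target odds = 0.98/0.02 = 49.
Need L³ ≥ 49 ÷ (43/157) = 7693/43.
5³ = 125 < 7693/43 ≤ 216 = 6³, so L = 6.

6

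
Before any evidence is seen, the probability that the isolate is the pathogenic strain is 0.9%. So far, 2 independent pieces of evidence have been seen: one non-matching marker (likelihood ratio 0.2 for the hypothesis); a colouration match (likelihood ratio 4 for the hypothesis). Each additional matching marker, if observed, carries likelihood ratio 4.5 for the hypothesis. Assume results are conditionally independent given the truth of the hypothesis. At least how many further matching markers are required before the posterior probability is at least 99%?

Prior odds = 0.009/0.991 = 9/991.
Combined Bayes factor of the evidence already in hand = 0.2 × 4 = 0.8.
Odds after that evidence = (9/991) × 0.8 = 36/4955.
Target odds = 0.99/0.01 = 99.
Need 4.5ⁿ ≥ 99 ÷ (36/4955) = 13626.25.
4.5⁶ = 8303.765625 falls short of 13626.25 but 4.5⁷ = 4782969/128 reaches it, so n = 7.

7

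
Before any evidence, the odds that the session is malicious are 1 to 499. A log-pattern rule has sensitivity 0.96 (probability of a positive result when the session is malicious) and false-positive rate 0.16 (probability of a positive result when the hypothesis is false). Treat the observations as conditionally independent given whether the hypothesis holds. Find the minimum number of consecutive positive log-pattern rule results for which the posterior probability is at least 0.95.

Prior odds = 1/499.
Likelihood ratio of a positive result = 0.96/0.16 = 6.
Target posterior odds = 0.95/0.05 = 19.
Need (1/499) × 6ⁿ ≥ 19, i.e. 6ⁿ ≥ 9481.
6⁵ = 7776 falls short of 9481 but 6⁶ = 46656 reaches it, so n = 6.

6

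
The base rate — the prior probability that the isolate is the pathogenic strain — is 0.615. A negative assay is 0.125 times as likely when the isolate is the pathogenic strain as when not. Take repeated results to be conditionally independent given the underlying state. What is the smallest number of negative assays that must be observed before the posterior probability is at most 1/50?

3

Prior odds = 0.615/0.385 = 123/77.
Likelihood ratio per negative assay = 0.125.
Target posterior odds = 0.02/0.98 = 1/49.
Need (123/77) × 0.125ⁿ ≤ 1/49, i.e. 0.125ⁿ ≤ 11/861.
0.125² = 0.015625 is still above 11/861 but 0.125³ = 0.001953125 is at or below it, so n = 3.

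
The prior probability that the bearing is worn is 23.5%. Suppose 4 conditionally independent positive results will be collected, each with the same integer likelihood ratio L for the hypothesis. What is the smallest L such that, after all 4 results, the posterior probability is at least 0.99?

Prior odds = 0.235/0.765 = 47/153.
Target odds = 0.99/0.01 = 99.
Need L⁴ ≥ 99 ÷ (47/153) = 15147/47.
4⁴ = 256 < 15147/47 ≤ 625 = 5⁴, so L = 5.

5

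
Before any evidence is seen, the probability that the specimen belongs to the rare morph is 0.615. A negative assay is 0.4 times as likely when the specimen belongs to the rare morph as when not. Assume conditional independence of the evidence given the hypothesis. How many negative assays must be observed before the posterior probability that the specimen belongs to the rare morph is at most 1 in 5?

3

Prior odds = 0.615/0.385 = 123/77.
Likelihood ratio per negative assay = 0.4.
Target odds: 0.2 ÷ 0.8 = 0.25.
Need (123/77) × 0.4ⁿ ≤ 0.25, i.e. 0.4ⁿ ≤ 77/492.
0.4² = 0.16 is still above 77/492 but 0.4³ = 0.064 is at or below it, so n = 3.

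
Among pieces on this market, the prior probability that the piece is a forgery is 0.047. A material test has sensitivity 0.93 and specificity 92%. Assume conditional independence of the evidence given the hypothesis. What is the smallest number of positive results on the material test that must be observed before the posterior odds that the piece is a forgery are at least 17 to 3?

2

Prior odds: 0.047 ÷ 0.953 = 47/953.
False-positive rate = 1 − 0.92 = 0.08; likelihood ratio of a positive = 0.93/0.08 = 11.625.
Target odds = 17/3.
Need (47/953) × 11.625ⁿ ≥ 17/3, i.e. 11.625ⁿ ≥ 16201/141.
11.625¹ = 11.625 falls short of 16201/141 but 11.625² = 135.140625 reaches it, so n = 2.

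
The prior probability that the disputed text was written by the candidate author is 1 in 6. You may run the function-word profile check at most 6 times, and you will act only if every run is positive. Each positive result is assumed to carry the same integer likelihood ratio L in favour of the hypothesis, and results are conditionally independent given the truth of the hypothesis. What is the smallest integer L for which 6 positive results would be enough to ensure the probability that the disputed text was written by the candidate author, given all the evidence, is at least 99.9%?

Prior odds = (1/6)/(5/6) = 0.2.
Target odds = 0.999/0.001 = 999.
Need L⁶ ≥ 999 ÷ 0.2 = 4995.
4⁶ = 4096 < 4995 ≤ 15625 = 5⁶, so L = 5.

5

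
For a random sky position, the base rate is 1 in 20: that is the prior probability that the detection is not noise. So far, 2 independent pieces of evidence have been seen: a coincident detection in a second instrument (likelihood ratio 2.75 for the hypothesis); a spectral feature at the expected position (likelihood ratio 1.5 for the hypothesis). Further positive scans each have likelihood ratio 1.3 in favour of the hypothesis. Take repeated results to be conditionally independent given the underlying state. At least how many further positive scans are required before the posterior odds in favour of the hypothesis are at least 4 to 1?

12

Prior odds = 0.05/0.95 = 1/19.
Combined Bayes factor of the evidence already in hand = 2.75 × 1.5 = 4.125.
Odds after that evidence = (1/19) × 4.125 = 33/152.
Target odds = 4.
Need 1.3ⁿ ≥ 4 ÷ (33/152) = 608/33.
1.3¹¹ ≈17.9216 falls short of 608/33 but 1.3¹² ≈23.2981 reaches it, so n = 12.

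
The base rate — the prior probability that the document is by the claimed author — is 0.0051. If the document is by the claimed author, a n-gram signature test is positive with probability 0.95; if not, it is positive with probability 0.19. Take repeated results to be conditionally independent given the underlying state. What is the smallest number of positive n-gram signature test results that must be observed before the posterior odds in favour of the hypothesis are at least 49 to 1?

Prior odds: 0.0051 ÷ 0.9949 = 51/9949.
Likelihood ratio of a positive = 0.95/0.19 = 5.
Target odds = 49.
Require 5ⁿ ≥ 49 ÷ (51/9949) = 487501/51.
5⁵ = 3125 falls short of 487501/51 but 5⁶ = 15625 reaches it, so n = 6.

6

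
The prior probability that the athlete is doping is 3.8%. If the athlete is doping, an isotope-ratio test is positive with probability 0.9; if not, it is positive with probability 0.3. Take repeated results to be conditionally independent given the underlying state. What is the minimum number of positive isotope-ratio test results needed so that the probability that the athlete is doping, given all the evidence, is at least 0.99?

Prior odds: 0.038 ÷ 0.962 = 19/481.
Likelihood ratio of a positive = 0.9/0.3 = 3.
Target posterior odds = 0.99/0.01 = 99.
Need (19/481) × 3ⁿ ≥ 99, i.e. 3ⁿ ≥ 47619/19.
3⁷ = 2187 falls short of 47619/19 but 3⁸ = 6561 reaches it, so n = 8.

8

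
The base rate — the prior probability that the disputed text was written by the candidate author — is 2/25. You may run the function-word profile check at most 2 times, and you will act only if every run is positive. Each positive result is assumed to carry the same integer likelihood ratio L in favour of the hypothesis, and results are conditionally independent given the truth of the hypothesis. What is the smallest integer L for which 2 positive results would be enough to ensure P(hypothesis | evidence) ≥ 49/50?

Prior odds = 0.08/0.92 = 2/23.
Target odds = 0.98/0.02 = 49.
Need L² ≥ 49 ÷ (2/23) = 563.5.
23² = 529 < 563.5 ≤ 576 = 24², so L = 24.

24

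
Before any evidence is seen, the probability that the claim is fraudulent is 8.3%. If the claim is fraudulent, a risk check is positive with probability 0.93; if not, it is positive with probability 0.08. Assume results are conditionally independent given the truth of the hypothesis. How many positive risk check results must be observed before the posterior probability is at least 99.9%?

Prior odds = 0.083/0.917 = 83/917.
Likelihood ratio of a positive = 0.93/0.08 = 11.625.
Target odds: 0.999 ÷ 0.001 = 999.
Require 11.625ⁿ ≥ 999 ÷ (83/917) = 916083/83.
11.625³ = 804357/512 falls short of 916083/83 but 11.625⁴ = 74805201/4096 reaches it, so n = 4.

4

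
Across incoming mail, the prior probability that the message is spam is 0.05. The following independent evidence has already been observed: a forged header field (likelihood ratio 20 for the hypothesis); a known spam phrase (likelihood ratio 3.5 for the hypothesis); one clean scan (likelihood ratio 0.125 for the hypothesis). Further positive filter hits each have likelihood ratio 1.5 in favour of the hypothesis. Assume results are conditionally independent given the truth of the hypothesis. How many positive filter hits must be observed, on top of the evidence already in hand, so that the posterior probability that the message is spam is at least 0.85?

7

Prior odds = 0.05/0.95 = 1/19.
Combined Bayes factor of the evidence already in hand = 20 × 3.5 × 0.125 = 8.75.
Odds after that evidence = (1/19) × 8.75 = 35/76.
Target odds = 0.85/0.15 = 17/3.
Need 1.5ⁿ ≥ 17/3 ÷ (35/76) = 1292/105.
1.5⁶ = 11.390625 falls short of 1292/105 but 1.5⁷ = 17.0859375 reaches it, so n = 7.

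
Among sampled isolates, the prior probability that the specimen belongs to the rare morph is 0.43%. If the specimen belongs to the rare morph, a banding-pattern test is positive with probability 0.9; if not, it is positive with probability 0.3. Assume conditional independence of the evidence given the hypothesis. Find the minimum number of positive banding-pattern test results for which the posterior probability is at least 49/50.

9

Prior odds = 0.0043/0.9957 = 43/9957.
Likelihood ratio of a positive = 0.9/0.3 = 3.
Target posterior odds = 0.98/0.02 = 49.
Require 3ⁿ ≥ 49 ÷ (43/9957) = 487893/43.
3⁸ = 6561 falls short of 487893/43 but 3⁹ = 19683 reaches it, so n = 9.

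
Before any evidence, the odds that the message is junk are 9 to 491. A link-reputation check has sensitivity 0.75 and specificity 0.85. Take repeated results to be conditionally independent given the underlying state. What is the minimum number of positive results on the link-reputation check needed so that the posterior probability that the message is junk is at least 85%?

Prior odds = 9/491.
False-positive rate = 1 − 0.85 = 0.15; likelihood ratio of a positive = 0.75/0.15 = 5.
Target odds: 0.85 ÷ 0.15 = 17/3.
Require 5ⁿ ≥ 17/3 ÷ (9/491) = 8347/27.
5³ = 125 falls short of 8347/27 but 5⁴ = 625 reaches it, so n = 4.

4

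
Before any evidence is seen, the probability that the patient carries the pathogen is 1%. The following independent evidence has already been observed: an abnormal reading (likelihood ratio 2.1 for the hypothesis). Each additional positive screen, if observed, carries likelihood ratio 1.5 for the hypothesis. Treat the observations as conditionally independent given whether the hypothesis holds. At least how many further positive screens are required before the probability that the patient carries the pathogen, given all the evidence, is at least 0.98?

20

Prior odds = 0.01/0.99 = 1/99.
Bayes factor of the evidence already in hand = 2.1.
Odds after that evidence = (1/99) × 2.1 = 7/330.
Target odds = 0.98/0.02 = 49.
Need 1.5ⁿ ≥ 49 ÷ (7/330) = 2310.
1.5¹⁹ ≈2216.84 falls short of 2310 but 1.5²⁰ ≈3325.26 reaches it, so n = 20.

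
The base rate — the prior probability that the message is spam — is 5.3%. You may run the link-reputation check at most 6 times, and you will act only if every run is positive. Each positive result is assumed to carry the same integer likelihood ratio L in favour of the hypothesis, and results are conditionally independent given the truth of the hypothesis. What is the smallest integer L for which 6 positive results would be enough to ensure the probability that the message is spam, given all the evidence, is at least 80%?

3

Prior odds = 0.053/0.947 = 53/947.
Target odds = 0.8/0.2 = 4.
Need L⁶ ≥ 4 ÷ (53/947) = 3788/53.
2⁶ = 64 < 3788/53 ≤ 729 = 3⁶, so L = 3.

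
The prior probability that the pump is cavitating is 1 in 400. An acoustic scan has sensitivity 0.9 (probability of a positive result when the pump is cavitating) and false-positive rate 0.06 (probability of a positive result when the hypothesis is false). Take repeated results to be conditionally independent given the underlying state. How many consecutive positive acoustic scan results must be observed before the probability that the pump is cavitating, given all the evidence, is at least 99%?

4

Prior odds = 0.0025/0.9975 = 1/399.
Likelihood ratio of a positive result = 0.9/0.06 = 15.
Target odds: 0.99 ÷ 0.01 = 99.
Require 15ⁿ ≥ 99 ÷ (1/399) = 39501.
15³ = 3375 falls short of 39501 but 15⁴ = 50625 reaches it, so n = 4.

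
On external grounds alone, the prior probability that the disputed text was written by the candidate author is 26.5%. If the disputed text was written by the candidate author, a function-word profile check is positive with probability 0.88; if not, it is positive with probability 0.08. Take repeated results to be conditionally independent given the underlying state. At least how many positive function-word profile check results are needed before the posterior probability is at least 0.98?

Prior odds = 0.265/0.735 = 53/147.
Likelihood ratio of a positive = 0.88/0.08 = 11.
Target posterior odds = 0.98/0.02 = 49.
Require 11ⁿ ≥ 49 ÷ (53/147) = 7203/53.
11² = 121 falls short of 7203/53 but 11³ = 1331 reaches it, so n = 3.

3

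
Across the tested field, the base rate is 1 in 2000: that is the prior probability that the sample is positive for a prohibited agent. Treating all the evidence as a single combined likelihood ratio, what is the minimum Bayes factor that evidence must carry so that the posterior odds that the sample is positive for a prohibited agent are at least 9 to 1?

17991

Prior odds = 0.0005/0.9995 = 1/1999.
Target odds = 9.
Required Bayes factor = 9 ÷ (1/1999) = 17991.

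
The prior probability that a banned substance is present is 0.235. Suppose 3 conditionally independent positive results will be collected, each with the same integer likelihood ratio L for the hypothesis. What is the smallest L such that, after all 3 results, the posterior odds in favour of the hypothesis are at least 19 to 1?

4

Prior odds = 0.235/0.765 = 47/153.
Target odds = 19.
Need L³ ≥ 19 ÷ (47/153) = 2907/47.
3³ = 27 < 2907/47 ≤ 64 = 4³, so L = 4.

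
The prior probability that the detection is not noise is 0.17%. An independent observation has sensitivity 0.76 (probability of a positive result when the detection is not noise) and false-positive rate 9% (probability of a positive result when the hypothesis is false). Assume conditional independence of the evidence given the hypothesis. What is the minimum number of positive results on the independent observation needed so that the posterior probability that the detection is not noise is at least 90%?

5

Prior odds: 0.0017 ÷ 0.9983 = 17/9983.
Likelihood ratio of a positive result = 0.76/0.09 = 76/9.
Target posterior odds = 0.9/0.1 = 9.
Need (17/9983) × (76/9)ⁿ ≥ 9, i.e. (76/9)ⁿ ≥ 89847/17.
(76/9)⁴ = 33362176/6561 falls short of 89847/17 but (76/9)⁵ ≈42939.3 reaches it, so n = 5.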